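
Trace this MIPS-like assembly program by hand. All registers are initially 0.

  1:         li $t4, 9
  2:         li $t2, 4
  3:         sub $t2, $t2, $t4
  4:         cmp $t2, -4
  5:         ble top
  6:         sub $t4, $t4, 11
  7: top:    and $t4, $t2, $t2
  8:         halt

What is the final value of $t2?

-5

li $t4, 9 → $t4=9
li $t2, 4 → $t2=4
sub $t2, $t2, $t4 → $t2=4-9=-5
cmp $t2, -4  (cmp -5,-4)
ble top: taken
and $t4, $t2, $t2 → $t4=(-5)&(-5)=-5
halt.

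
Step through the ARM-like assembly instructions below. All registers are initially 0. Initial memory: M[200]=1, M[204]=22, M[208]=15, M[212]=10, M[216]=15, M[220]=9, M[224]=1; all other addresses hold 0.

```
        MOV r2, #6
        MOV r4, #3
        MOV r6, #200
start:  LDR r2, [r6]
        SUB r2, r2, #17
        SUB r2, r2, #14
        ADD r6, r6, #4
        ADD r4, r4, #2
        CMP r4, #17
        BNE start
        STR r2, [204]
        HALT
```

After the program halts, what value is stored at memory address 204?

-30

r2=6
r4=3
r6=200
r2=M[200]=1
r2=1-17=-16
r2=(-16)-14=-30
r6=200+4=204
r4=3+2=5
CMP r4, #17  (cmp 5,17)
BNE start: taken
r2=M[204]=22
r2=22-17=5
r2=5-14=-9
r6=204+4=208
r4=5+2=7
CMP r4, #17  (cmp 7,17)
BNE start: taken
r2=M[208]=15
r2=15-17=-2
r2=(-2)-14=-16
r6=208+4=212
r4=7+2=9
CMP r4, #17  (cmp 9,17)
BNE start: taken
r2=M[212]=10
r2=10-17=-7
r2=(-7)-14=-21
r6=212+4=216
r4=9+2=11
CMP r4, #17  (cmp 11,17)
BNE start: taken
r2=M[216]=15
r2=15-17=-2
r2=(-2)-14=-16
r6=216+4=220
r4=11+2=13
CMP r4, #17  (cmp 13,17)
BNE start: taken
r2=M[220]=9
r2=9-17=-8
r2=(-8)-14=-22
r6=220+4=224
r4=13+2=15
CMP r4, #17  (cmp 15,17)
BNE start: taken
r2=M[224]=1
r2=1-17=-16
r2=(-16)-14=-30
r6=224+4=228
r4=15+2=17
CMP r4, #17  (cmp 17,17)
BNE start: not taken
STR r2, [204] → M[204]=-30
halt.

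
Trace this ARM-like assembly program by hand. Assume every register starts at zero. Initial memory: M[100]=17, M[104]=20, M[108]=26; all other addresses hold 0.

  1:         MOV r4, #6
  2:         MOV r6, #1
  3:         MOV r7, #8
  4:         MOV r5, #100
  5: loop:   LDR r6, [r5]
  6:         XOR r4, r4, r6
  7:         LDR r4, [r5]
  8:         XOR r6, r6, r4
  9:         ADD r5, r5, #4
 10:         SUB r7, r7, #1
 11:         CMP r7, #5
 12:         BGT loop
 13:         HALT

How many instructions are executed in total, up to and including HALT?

29

r4=6
r6=1
r7=8
r5=100
r6=M[100]=17
r4=6^17=23
r4=M[100]=17
r6=17^17=0
r5=100+4=104
r7=8-1=7
CMP r7, #5  (cmp 7,5)
BGT loop: taken
r6=M[104]=20
r4=17^20=5
r4=M[104]=20
r6=20^20=0
r5=104+4=108
r7=7-1=6
CMP r7, #5  (cmp 6,5)
BGT loop: taken
r6=M[108]=26
r4=20^26=14
r4=M[108]=26
r6=26^26=0
r5=108+4=112
r7=6-1=5
CMP r7, #5  (cmp 5,5)
BGT loop: not taken
halt.
Total executed instructions: 29.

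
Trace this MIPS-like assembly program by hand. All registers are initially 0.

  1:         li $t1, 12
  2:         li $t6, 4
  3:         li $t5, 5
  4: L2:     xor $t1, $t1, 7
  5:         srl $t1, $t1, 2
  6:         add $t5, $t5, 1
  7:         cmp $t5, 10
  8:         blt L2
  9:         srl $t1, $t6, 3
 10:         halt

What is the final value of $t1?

0

li $t1, 12 → $t1=12
li $t6, 4 → $t6=4
li $t5, 5 → $t5=5
xor $t1, $t1, 7 → $t1=12^7=11
srl $t1, $t1, 2 → $t1=11>>2=2
add $t5, $t5, 1 → $t5=5+1=6
cmp $t5, 10  (cmp 6,10)
blt L2: taken
xor $t1, $t1, 7 → $t1=2^7=5
srl $t1, $t1, 2 → $t1=5>>2=1
add $t5, $t5, 1 → $t5=6+1=7
cmp $t5, 10  (cmp 7,10)
blt L2: taken
xor $t1, $t1, 7 → $t1=1^7=6
srl $t1, $t1, 2 → $t1=6>>2=1
add $t5, $t5, 1 → $t5=7+1=8
cmp $t5, 10  (cmp 8,10)
blt L2: taken
xor $t1, $t1, 7 → $t1=1^7=6
srl $t1, $t1, 2 → $t1=6>>2=1
add $t5, $t5, 1 → $t5=8+1=9
cmp $t5, 10  (cmp 9,10)
blt L2: taken
xor $t1, $t1, 7 → $t1=1^7=6
srl $t1, $t1, 2 → $t1=6>>2=1
add $t5, $t5, 1 → $t5=9+1=10
cmp $t5, 10  (cmp 10,10)
blt L2: not taken
srl $t1, $t6, 3 → $t1=4>>3=0
halt.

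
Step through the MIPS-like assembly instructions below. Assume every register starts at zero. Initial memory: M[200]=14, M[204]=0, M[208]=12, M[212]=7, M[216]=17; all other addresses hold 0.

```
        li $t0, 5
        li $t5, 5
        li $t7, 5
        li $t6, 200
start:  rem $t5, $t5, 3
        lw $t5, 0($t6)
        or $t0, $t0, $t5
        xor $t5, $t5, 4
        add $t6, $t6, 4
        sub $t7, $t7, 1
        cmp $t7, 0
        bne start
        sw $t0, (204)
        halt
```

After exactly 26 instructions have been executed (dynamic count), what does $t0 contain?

15

after li $t0, 5: $t0=5
after li $t5, 5: $t5=5
after li $t7, 5: $t7=5
after li $t6, 200: $t6=200
after rem $t5, $t5, 3: $t5=5%3=2
after lw $t5, 0($t6): $t5=M[200]=14
after or $t0, $t0, $t5: $t0=5|14=15
after xor $t5, $t5, 4: $t5=14^4=10
after add $t6, $t6, 4: $t6=200+4=204
after sub $t7, $t7, 1: $t7=5-1=4
cmp $t7, 0  (cmp 4,0)
bne start: taken
after rem $t5, $t5, 3: $t5=10%3=1
after lw $t5, 0($t6): $t5=M[204]=0
after or $t0, $t0, $t5: $t0=15|0=15
after xor $t5, $t5, 4: $t5=0^4=4
after add $t6, $t6, 4: $t6=204+4=208
after sub $t7, $t7, 1: $t7=4-1=3
cmp $t7, 0  (cmp 3,0)
bne start: taken
after rem $t5, $t5, 3: $t5=4%3=1
after lw $t5, 0($t6): $t5=M[208]=12
after or $t0, $t0, $t5: $t0=15|12=15
after xor $t5, $t5, 4: $t5=12^4=8
after add $t6, $t6, 4: $t6=208+4=212
after sub $t7, $t7, 1: $t7=3-1=2
After step 26: $t0 = 15.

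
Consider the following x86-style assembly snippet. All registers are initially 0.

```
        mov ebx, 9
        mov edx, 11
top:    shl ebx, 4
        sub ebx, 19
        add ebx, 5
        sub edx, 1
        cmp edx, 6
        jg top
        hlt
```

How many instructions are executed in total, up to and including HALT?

33

after mov ebx, 9: ebx=9
after mov edx, 11: edx=11
after shl ebx, 4: ebx=9<<4=144
after sub ebx, 19: ebx=144-19=125
after add ebx, 5: ebx=125+5=130
after sub edx, 1: edx=11-1=10
cmp edx, 6  (cmp 10,6)
jg top: taken
after shl ebx, 4: ebx=130<<4=2080
after sub ebx, 19: ebx=2080-19=2061
after add ebx, 5: ebx=2061+5=2066
after sub edx, 1: edx=10-1=9
cmp edx, 6  (cmp 9,6)
jg top: taken
after shl ebx, 4: ebx=2066<<4=33056
after sub ebx, 19: ebx=33056-19=33037
after add ebx, 5: ebx=33037+5=33042
after sub edx, 1: edx=9-1=8
cmp edx, 6  (cmp 8,6)
jg top: taken
after shl ebx, 4: ebx=33042<<4=528672
after sub ebx, 19: ebx=528672-19=528653
after add ebx, 5: ebx=528653+5=528658
after sub edx, 1: edx=8-1=7
cmp edx, 6  (cmp 7,6)
jg top: taken
after shl ebx, 4: ebx=528658<<4=8458528
after sub ebx, 19: ebx=8458528-19=8458509
after add ebx, 5: ebx=8458509+5=8458514
after sub edx, 1: edx=7-1=6
cmp edx, 6  (cmp 6,6)
jg top: not taken
halt.
Total executed instructions: 33.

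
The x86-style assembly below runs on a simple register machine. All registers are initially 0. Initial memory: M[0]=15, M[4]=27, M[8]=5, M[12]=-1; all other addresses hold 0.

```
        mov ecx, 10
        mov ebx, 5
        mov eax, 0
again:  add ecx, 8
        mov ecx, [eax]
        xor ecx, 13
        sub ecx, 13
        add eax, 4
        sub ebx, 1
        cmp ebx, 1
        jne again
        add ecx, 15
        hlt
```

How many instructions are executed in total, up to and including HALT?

mov ecx, 10 → ecx=10
mov ebx, 5 → ebx=5
mov eax, 0 → eax=0
add ecx, 8 → ecx=10+8=18
mov ecx, [eax] → ecx=M[0]=15
xor ecx, 13 → ecx=15^13=2
sub ecx, 13 → ecx=2-13=-11
add eax, 4 → eax=0+4=4
sub ebx, 1 → ebx=5-1=4
cmp ebx, 1  (cmp 4,1)
jne again: taken
add ecx, 8 → ecx=(-11)+8=-3
mov ecx, [eax] → ecx=M[4]=27
xor ecx, 13 → ecx=27^13=22
sub ecx, 13 → ecx=22-13=9
add eax, 4 → eax=4+4=8
sub ebx, 1 → ebx=4-1=3
cmp ebx, 1  (cmp 3,1)
jne again: taken
add ecx, 8 → ecx=9+8=17
mov ecx, [eax] → ecx=M[8]=5
xor ecx, 13 → ecx=5^13=8
sub ecx, 13 → ecx=8-13=-5
add eax, 4 → eax=8+4=12
sub ebx, 1 → ebx=3-1=2
cmp ebx, 1  (cmp 2,1)
jne again: taken
add ecx, 8 → ecx=(-5)+8=3
mov ecx, [eax] → ecx=M[12]=-1
xor ecx, 13 → ecx=(-1)^13=-14
sub ecx, 13 → ecx=(-14)-13=-27
add eax, 4 → eax=12+4=16
sub ebx, 1 → ebx=2-1=1
cmp ebx, 1  (cmp 1,1)
jne again: not taken
add ecx, 15 → ecx=(-27)+15=-12
halt.
Total executed instructions: 37.

37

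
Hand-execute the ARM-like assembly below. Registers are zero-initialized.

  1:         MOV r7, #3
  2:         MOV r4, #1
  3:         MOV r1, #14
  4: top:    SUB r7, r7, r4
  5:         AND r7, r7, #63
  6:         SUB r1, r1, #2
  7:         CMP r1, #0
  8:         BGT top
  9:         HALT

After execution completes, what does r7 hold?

60

after MOV r7, #3: r7=3
after MOV r4, #1: r4=1
after MOV r1, #14: r1=14
after SUB r7, r7, r4: r7=3-1=2
after AND r7, r7, #63: r7=2&63=2
after SUB r1, r1, #2: r1=14-2=12
CMP r1, #0  (cmp 12,0)
BGT top: taken
after SUB r7, r7, r4: r7=2-1=1
after AND r7, r7, #63: r7=1&63=1
after SUB r1, r1, #2: r1=12-2=10
CMP r1, #0  (cmp 10,0)
BGT top: taken
after SUB r7, r7, r4: r7=1-1=0
after AND r7, r7, #63: r7=0&63=0
after SUB r1, r1, #2: r1=10-2=8
CMP r1, #0  (cmp 8,0)
BGT top: taken
after SUB r7, r7, r4: r7=0-1=-1
after AND r7, r7, #63: r7=(-1)&63=63
after SUB r1, r1, #2: r1=8-2=6
CMP r1, #0  (cmp 6,0)
BGT top: taken
after SUB r7, r7, r4: r7=63-1=62
after AND r7, r7, #63: r7=62&63=62
after SUB r1, r1, #2: r1=6-2=4
CMP r1, #0  (cmp 4,0)
BGT top: taken
after SUB r7, r7, r4: r7=62-1=61
after AND r7, r7, #63: r7=61&63=61
after SUB r1, r1, #2: r1=4-2=2
CMP r1, #0  (cmp 2,0)
BGT top: taken
after SUB r7, r7, r4: r7=61-1=60
after AND r7, r7, #63: r7=60&63=60
after SUB r1, r1, #2: r1=2-2=0
CMP r1, #0  (cmp 0,0)
BGT top: not taken
halt.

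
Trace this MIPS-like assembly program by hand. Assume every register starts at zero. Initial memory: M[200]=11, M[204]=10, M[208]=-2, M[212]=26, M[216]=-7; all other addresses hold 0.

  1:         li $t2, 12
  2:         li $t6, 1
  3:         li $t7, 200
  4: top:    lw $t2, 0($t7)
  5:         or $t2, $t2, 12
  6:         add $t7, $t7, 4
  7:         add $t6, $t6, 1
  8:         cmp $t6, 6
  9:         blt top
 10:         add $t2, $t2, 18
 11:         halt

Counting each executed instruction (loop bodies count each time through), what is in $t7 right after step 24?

216

li $t2, 12 → $t2=12
li $t6, 1 → $t6=1
li $t7, 200 → $t7=200
lw $t2, 0($t7) → $t2=M[200]=11
or $t2, $t2, 12 → $t2=11|12=15
add $t7, $t7, 4 → $t7=200+4=204
add $t6, $t6, 1 → $t6=1+1=2
cmp $t6, 6  (cmp 2,6)
blt top: taken
lw $t2, 0($t7) → $t2=M[204]=10
or $t2, $t2, 12 → $t2=10|12=14
add $t7, $t7, 4 → $t7=204+4=208
add $t6, $t6, 1 → $t6=2+1=3
cmp $t6, 6  (cmp 3,6)
blt top: taken
lw $t2, 0($t7) → $t2=M[208]=-2
or $t2, $t2, 12 → $t2=(-2)|12=-2
add $t7, $t7, 4 → $t7=208+4=212
add $t6, $t6, 1 → $t6=3+1=4
cmp $t6, 6  (cmp 4,6)
blt top: taken
lw $t2, 0($t7) → $t2=M[212]=26
or $t2, $t2, 12 → $t2=26|12=30
add $t7, $t7, 4 → $t7=212+4=216
After step 24: $t7 = 216.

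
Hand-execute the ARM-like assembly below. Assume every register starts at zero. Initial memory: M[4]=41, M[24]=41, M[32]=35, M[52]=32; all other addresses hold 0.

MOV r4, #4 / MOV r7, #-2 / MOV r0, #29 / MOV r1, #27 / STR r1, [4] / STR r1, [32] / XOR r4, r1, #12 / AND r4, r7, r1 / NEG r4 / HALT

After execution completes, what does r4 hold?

MOV r4, #4 → r4=4
MOV r7, #-2 → r7=-2
MOV r0, #29 → r0=29
MOV r1, #27 → r1=27
STR r1, [4] → M[4]=27
STR r1, [32] → M[32]=27
XOR r4, r1, #12 → r4=27^12=23
AND r4, r7, r1 → r4=(-2)&27=26
NEG r4 → r4=-(26)=-26
halt.

-26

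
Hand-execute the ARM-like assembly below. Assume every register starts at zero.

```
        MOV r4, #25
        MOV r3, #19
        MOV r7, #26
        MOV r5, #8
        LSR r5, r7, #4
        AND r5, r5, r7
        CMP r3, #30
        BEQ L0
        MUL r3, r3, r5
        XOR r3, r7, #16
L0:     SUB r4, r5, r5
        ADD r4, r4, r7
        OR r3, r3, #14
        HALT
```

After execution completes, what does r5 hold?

after MOV r4, #25: r4=25
after MOV r3, #19: r3=19
after MOV r7, #26: r7=26
after MOV r5, #8: r5=8
after LSR r5, r7, #4: r5=26>>4=1
after AND r5, r5, r7: r5=1&26=0
CMP r3, #30  (cmp 19,30)
BEQ L0: not taken
after MUL r3, r3, r5: r3=19*0=0
after XOR r3, r7, #16: r3=26^16=10
after SUB r4, r5, r5: r4=0-0=0
after ADD r4, r4, r7: r4=0+26=26
after OR r3, r3, #14: r3=10|14=14
halt.

0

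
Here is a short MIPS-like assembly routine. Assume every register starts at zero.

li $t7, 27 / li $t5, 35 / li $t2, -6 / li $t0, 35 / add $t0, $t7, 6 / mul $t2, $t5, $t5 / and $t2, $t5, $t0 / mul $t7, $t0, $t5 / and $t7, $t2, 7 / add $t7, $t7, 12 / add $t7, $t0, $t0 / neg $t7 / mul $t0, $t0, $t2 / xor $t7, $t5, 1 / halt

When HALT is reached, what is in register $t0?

1089

after li $t7, 27: $t7=27
after li $t5, 35: $t5=35
after li $t2, -6: $t2=-6
after li $t0, 35: $t0=35
after add $t0, $t7, 6: $t0=27+6=33
after mul $t2, $t5, $t5: $t2=35*35=1225
after and $t2, $t5, $t0: $t2=35&33=33
after mul $t7, $t0, $t5: $t7=33*35=1155
after and $t7, $t2, 7: $t7=33&7=1
after add $t7, $t7, 12: $t7=1+12=13
after add $t7, $t0, $t0: $t7=33+33=66
after neg $t7: $t7=-(66)=-66
after mul $t0, $t0, $t2: $t0=33*33=1089
after xor $t7, $t5, 1: $t7=35^1=34
halt.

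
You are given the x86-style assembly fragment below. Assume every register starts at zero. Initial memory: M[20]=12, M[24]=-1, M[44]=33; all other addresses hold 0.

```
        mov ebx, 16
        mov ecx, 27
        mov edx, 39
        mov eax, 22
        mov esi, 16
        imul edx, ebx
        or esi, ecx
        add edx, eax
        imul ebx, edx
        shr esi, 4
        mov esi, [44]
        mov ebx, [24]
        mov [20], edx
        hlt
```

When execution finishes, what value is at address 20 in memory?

646

after mov ebx, 16: ebx=16
after mov ecx, 27: ecx=27
after mov edx, 39: edx=39
after mov eax, 22: eax=22
after mov esi, 16: esi=16
after imul edx, ebx: edx=39*16=624
after or esi, ecx: esi=16|27=27
after add edx, eax: edx=624+22=646
after imul ebx, edx: ebx=16*646=10336
after shr esi, 4: esi=27>>4=1
after mov esi, [44]: esi=M[44]=33
after mov ebx, [24]: ebx=M[24]=-1
mov [20], edx → M[20]=646
halt.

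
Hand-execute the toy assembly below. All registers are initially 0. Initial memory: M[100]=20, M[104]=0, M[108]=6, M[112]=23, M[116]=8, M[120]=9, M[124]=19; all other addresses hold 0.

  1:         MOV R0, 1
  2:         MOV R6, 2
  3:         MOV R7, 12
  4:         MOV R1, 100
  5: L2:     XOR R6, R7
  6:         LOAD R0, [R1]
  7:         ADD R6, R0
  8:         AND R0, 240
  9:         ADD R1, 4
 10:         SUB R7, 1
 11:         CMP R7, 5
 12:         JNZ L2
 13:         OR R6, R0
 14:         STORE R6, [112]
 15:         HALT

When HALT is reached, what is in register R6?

MOV R0, 1 → R0=1
MOV R6, 2 → R6=2
MOV R7, 12 → R7=12
MOV R1, 100 → R1=100
XOR R6, R7 → R6=2^12=14
LOAD R0, [R1] → R0=M[100]=20
ADD R6, R0 → R6=14+20=34
AND R0, 240 → R0=20&240=16
ADD R1, 4 → R1=100+4=104
SUB R7, 1 → R7=12-1=11
CMP R7, 5  (cmp 11,5)
JNZ L2: taken
XOR R6, R7 → R6=34^11=41
LOAD R0, [R1] → R0=M[104]=0
ADD R6, R0 → R6=41+0=41
AND R0, 240 → R0=0&240=0
ADD R1, 4 → R1=104+4=108
SUB R7, 1 → R7=11-1=10
CMP R7, 5  (cmp 10,5)
JNZ L2: taken
XOR R6, R7 → R6=41^10=35
LOAD R0, [R1] → R0=M[108]=6
ADD R6, R0 → R6=35+6=41
AND R0, 240 → R0=6&240=0
ADD R1, 4 → R1=108+4=112
SUB R7, 1 → R7=10-1=9
CMP R7, 5  (cmp 9,5)
JNZ L2: taken
XOR R6, R7 → R6=41^9=32
LOAD R0, [R1] → R0=M[112]=23
ADD R6, R0 → R6=32+23=55
AND R0, 240 → R0=23&240=16
ADD R1, 4 → R1=112+4=116
SUB R7, 1 → R7=9-1=8
CMP R7, 5  (cmp 8,5)
JNZ L2: taken
XOR R6, R7 → R6=55^8=63
LOAD R0, [R1] → R0=M[116]=8
ADD R6, R0 → R6=63+8=71
AND R0, 240 → R0=8&240=0
ADD R1, 4 → R1=116+4=120
SUB R7, 1 → R7=8-1=7
CMP R7, 5  (cmp 7,5)
JNZ L2: taken
XOR R6, R7 → R6=71^7=64
LOAD R0, [R1] → R0=M[120]=9
ADD R6, R0 → R6=64+9=73
AND R0, 240 → R0=9&240=0
ADD R1, 4 → R1=120+4=124
SUB R7, 1 → R7=7-1=6
CMP R7, 5  (cmp 6,5)
JNZ L2: taken
XOR R6, R7 → R6=73^6=79
LOAD R0, [R1] → R0=M[124]=19
ADD R6, R0 → R6=79+19=98
AND R0, 240 → R0=19&240=16
ADD R1, 4 → R1=124+4=128
SUB R7, 1 → R7=6-1=5
CMP R7, 5  (cmp 5,5)
JNZ L2: not taken
OR R6, R0 → R6=98|16=114
STORE R6, [112] → M[112]=114
halt.

114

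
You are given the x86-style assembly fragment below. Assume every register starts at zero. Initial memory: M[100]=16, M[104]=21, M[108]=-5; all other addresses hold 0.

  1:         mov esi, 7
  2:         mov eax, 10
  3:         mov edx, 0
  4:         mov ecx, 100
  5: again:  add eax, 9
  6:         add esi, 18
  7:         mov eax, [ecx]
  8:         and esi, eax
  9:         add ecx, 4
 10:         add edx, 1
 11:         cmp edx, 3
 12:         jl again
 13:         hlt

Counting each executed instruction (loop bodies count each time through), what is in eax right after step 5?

esi=7
eax=10
edx=0
ecx=100
eax=10+9=19
After step 5: eax = 19.

19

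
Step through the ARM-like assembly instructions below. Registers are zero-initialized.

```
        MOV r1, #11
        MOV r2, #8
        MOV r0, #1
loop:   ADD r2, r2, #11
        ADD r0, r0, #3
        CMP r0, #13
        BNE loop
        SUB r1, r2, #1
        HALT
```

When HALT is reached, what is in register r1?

r1=11
r2=8
r0=1
r2=8+11=19
r0=1+3=4
CMP r0, #13  (cmp 4,13)
BNE loop: taken
r2=19+11=30
r0=4+3=7
CMP r0, #13  (cmp 7,13)
BNE loop: taken
r2=30+11=41
r0=7+3=10
CMP r0, #13  (cmp 10,13)
BNE loop: taken
r2=41+11=52
r0=10+3=13
CMP r0, #13  (cmp 13,13)
BNE loop: not taken
r1=52-1=51
halt.

51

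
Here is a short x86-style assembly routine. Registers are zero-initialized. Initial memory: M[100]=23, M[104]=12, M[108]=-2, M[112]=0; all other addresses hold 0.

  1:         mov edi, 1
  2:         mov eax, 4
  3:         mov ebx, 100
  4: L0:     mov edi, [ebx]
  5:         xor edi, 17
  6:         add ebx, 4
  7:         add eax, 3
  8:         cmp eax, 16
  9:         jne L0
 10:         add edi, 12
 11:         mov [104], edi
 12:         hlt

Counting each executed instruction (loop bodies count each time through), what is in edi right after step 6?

mov edi, 1 → edi=1
mov eax, 4 → eax=4
mov ebx, 100 → ebx=100
mov edi, [ebx] → edi=M[100]=23
xor edi, 17 → edi=23^17=6
add ebx, 4 → ebx=100+4=104
After step 6: edi = 6.

6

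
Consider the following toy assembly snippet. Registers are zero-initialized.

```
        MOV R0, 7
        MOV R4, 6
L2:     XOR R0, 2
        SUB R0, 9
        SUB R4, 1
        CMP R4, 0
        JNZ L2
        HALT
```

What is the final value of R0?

-47

MOV R0, 7 → R0=7
MOV R4, 6 → R4=6
XOR R0, 2 → R0=7^2=5
SUB R0, 9 → R0=5-9=-4
SUB R4, 1 → R4=6-1=5
CMP R4, 0  (cmp 5,0)
JNZ L2: taken
XOR R0, 2 → R0=(-4)^2=-2
SUB R0, 9 → R0=(-2)-9=-11
SUB R4, 1 → R4=5-1=4
CMP R4, 0  (cmp 4,0)
JNZ L2: taken
XOR R0, 2 → R0=(-11)^2=-9
SUB R0, 9 → R0=(-9)-9=-18
SUB R4, 1 → R4=4-1=3
CMP R4, 0  (cmp 3,0)
JNZ L2: taken
XOR R0, 2 → R0=(-18)^2=-20
SUB R0, 9 → R0=(-20)-9=-29
SUB R4, 1 → R4=3-1=2
CMP R4, 0  (cmp 2,0)
JNZ L2: taken
XOR R0, 2 → R0=(-29)^2=-31
SUB R0, 9 → R0=(-31)-9=-40
SUB R4, 1 → R4=2-1=1
CMP R4, 0  (cmp 1,0)
JNZ L2: taken
XOR R0, 2 → R0=(-40)^2=-38
SUB R0, 9 → R0=(-38)-9=-47
SUB R4, 1 → R4=1-1=0
CMP R4, 0  (cmp 0,0)
JNZ L2: not taken
halt.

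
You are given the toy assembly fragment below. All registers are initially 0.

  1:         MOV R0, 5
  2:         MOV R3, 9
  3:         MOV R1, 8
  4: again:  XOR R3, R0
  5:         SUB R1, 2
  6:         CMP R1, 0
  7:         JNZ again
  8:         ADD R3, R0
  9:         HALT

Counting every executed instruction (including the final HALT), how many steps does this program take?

MOV R0, 5 → R0=5
MOV R3, 9 → R3=9
MOV R1, 8 → R1=8
XOR R3, R0 → R3=9^5=12
SUB R1, 2 → R1=8-2=6
CMP R1, 0  (cmp 6,0)
JNZ again: taken
XOR R3, R0 → R3=12^5=9
SUB R1, 2 → R1=6-2=4
CMP R1, 0  (cmp 4,0)
JNZ again: taken
XOR R3, R0 → R3=9^5=12
SUB R1, 2 → R1=4-2=2
CMP R1, 0  (cmp 2,0)
JNZ again: taken
XOR R3, R0 → R3=12^5=9
SUB R1, 2 → R1=2-2=0
CMP R1, 0  (cmp 0,0)
JNZ again: not taken
ADD R3, R0 → R3=9+5=14
halt.
Total executed instructions: 21.

21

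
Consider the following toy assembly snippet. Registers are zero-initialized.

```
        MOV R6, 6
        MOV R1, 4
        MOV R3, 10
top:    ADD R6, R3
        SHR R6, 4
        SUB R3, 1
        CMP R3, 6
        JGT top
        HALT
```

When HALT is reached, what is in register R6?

0

after MOV R6, 6: R6=6
after MOV R1, 4: R1=4
after MOV R3, 10: R3=10
after ADD R6, R3: R6=6+10=16
after SHR R6, 4: R6=16>>4=1
after SUB R3, 1: R3=10-1=9
CMP R3, 6  (cmp 9,6)
JGT top: taken
after ADD R6, R3: R6=1+9=10
after SHR R6, 4: R6=10>>4=0
after SUB R3, 1: R3=9-1=8
CMP R3, 6  (cmp 8,6)
JGT top: taken
after ADD R6, R3: R6=0+8=8
after SHR R6, 4: R6=8>>4=0
after SUB R3, 1: R3=8-1=7
CMP R3, 6  (cmp 7,6)
JGT top: taken
after ADD R6, R3: R6=0+7=7
after SHR R6, 4: R6=7>>4=0
after SUB R3, 1: R3=7-1=6
CMP R3, 6  (cmp 6,6)
JGT top: not taken
halt.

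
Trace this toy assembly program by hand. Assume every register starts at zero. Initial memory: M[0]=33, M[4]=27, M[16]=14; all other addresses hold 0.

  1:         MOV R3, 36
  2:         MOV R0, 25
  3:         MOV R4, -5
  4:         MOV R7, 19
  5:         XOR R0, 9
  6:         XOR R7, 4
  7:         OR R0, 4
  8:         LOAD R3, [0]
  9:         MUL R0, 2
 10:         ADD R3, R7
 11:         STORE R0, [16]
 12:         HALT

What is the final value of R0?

40

after MOV R3, 36: R3=36
after MOV R0, 25: R0=25
after MOV R4, -5: R4=-5
after MOV R7, 19: R7=19
after XOR R0, 9: R0=25^9=16
after XOR R7, 4: R7=19^4=23
after OR R0, 4: R0=16|4=20
after LOAD R3, [0]: R3=M[0]=33
after MUL R0, 2: R0=20*2=40
after ADD R3, R7: R3=33+23=56
STORE R0, [16] → M[16]=40
halt.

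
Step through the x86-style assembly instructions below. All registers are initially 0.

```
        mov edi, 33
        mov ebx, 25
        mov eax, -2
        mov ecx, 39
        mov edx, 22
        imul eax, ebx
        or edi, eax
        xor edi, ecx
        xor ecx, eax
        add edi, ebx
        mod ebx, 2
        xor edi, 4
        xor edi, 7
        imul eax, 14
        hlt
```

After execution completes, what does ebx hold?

1

mov edi, 33 → edi=33
mov ebx, 25 → ebx=25
mov eax, -2 → eax=-2
mov ecx, 39 → ecx=39
mov edx, 22 → edx=22
imul eax, ebx → eax=(-2)*25=-50
or edi, eax → edi=33|(-50)=-17
xor edi, ecx → edi=(-17)^39=-56
xor ecx, eax → ecx=39^(-50)=-23
add edi, ebx → edi=(-56)+25=-31
mod ebx, 2 → ebx=25%2=1
xor edi, 4 → edi=(-31)^4=-27
xor edi, 7 → edi=(-27)^7=-30
imul eax, 14 → eax=(-50)*14=-700
halt.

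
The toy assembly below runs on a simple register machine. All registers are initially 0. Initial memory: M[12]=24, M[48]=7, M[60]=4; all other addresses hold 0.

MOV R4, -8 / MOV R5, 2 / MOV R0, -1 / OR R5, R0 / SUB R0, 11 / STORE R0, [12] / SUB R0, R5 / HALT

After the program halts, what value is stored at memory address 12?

R4=-8
R5=2
R0=-1
R5=2|(-1)=-1
R0=(-1)-11=-12
STORE R0, [12] → M[12]=-12
R0=(-12)-(-1)=-11
halt.

-12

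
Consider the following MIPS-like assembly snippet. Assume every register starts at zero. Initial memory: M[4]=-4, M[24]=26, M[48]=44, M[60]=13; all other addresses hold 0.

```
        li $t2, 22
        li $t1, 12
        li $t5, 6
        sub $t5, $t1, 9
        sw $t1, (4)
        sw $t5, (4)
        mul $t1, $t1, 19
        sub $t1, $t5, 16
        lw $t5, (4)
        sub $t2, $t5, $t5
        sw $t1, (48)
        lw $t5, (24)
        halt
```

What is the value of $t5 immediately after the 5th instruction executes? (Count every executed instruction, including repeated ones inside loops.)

3

$t2=22
$t1=12
$t5=6
$t5=12-9=3
sw $t1, (4) → M[4]=12
After step 5: $t5 = 3.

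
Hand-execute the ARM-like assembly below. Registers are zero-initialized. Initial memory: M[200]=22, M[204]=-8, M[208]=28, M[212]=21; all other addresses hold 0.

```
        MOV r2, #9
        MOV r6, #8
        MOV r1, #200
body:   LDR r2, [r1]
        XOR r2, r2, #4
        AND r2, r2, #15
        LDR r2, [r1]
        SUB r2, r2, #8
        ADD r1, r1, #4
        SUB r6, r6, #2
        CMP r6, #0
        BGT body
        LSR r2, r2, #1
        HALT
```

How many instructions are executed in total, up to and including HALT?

after MOV r2, #9: r2=9
after MOV r6, #8: r6=8
after MOV r1, #200: r1=200
after LDR r2, [r1]: r2=M[200]=22
after XOR r2, r2, #4: r2=22^4=18
after AND r2, r2, #15: r2=18&15=2
after LDR r2, [r1]: r2=M[200]=22
after SUB r2, r2, #8: r2=22-8=14
after ADD r1, r1, #4: r1=200+4=204
after SUB r6, r6, #2: r6=8-2=6
CMP r6, #0  (cmp 6,0)
BGT body: taken
after LDR r2, [r1]: r2=M[204]=-8
after XOR r2, r2, #4: r2=(-8)^4=-4
after AND r2, r2, #15: r2=(-4)&15=12
after LDR r2, [r1]: r2=M[204]=-8
after SUB r2, r2, #8: r2=(-8)-8=-16
after ADD r1, r1, #4: r1=204+4=208
after SUB r6, r6, #2: r6=6-2=4
CMP r6, #0  (cmp 4,0)
BGT body: taken
after LDR r2, [r1]: r2=M[208]=28
after XOR r2, r2, #4: r2=28^4=24
after AND r2, r2, #15: r2=24&15=8
after LDR r2, [r1]: r2=M[208]=28
after SUB r2, r2, #8: r2=28-8=20
after ADD r1, r1, #4: r1=208+4=212
after SUB r6, r6, #2: r6=4-2=2
CMP r6, #0  (cmp 2,0)
BGT body: taken
after LDR r2, [r1]: r2=M[212]=21
after XOR r2, r2, #4: r2=21^4=17
after AND r2, r2, #15: r2=17&15=1
after LDR r2, [r1]: r2=M[212]=21
after SUB r2, r2, #8: r2=21-8=13
after ADD r1, r1, #4: r1=212+4=216
after SUB r6, r6, #2: r6=2-2=0
CMP r6, #0  (cmp 0,0)
BGT body: not taken
after LSR r2, r2, #1: r2=13>>1=6
halt.
Total executed instructions: 41.

41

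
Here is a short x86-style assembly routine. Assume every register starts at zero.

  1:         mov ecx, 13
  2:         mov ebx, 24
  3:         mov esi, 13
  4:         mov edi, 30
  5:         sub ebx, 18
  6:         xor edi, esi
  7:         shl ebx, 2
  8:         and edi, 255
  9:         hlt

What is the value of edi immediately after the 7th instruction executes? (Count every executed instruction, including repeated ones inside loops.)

mov ecx, 13 → ecx=13
mov ebx, 24 → ebx=24
mov esi, 13 → esi=13
mov edi, 30 → edi=30
sub ebx, 18 → ebx=24-18=6
xor edi, esi → edi=30^13=19
shl ebx, 2 → ebx=6<<2=24
After step 7: edi = 19.

19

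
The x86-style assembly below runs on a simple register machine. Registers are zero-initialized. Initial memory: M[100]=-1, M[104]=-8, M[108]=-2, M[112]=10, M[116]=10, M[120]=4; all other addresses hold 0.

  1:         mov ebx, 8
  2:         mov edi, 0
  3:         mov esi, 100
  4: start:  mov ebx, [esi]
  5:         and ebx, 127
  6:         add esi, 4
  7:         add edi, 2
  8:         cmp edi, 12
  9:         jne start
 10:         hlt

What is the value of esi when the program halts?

ebx=8
edi=0
esi=100
ebx=M[100]=-1
ebx=(-1)&127=127
esi=100+4=104
edi=0+2=2
cmp edi, 12  (cmp 2,12)
jne start: taken
ebx=M[104]=-8
ebx=(-8)&127=120
esi=104+4=108
edi=2+2=4
cmp edi, 12  (cmp 4,12)
jne start: taken
ebx=M[108]=-2
ebx=(-2)&127=126
esi=108+4=112
edi=4+2=6
cmp edi, 12  (cmp 6,12)
jne start: taken
ebx=M[112]=10
ebx=10&127=10
esi=112+4=116
edi=6+2=8
cmp edi, 12  (cmp 8,12)
jne start: taken
ebx=M[116]=10
ebx=10&127=10
esi=116+4=120
edi=8+2=10
cmp edi, 12  (cmp 10,12)
jne start: taken
ebx=M[120]=4
ebx=4&127=4
esi=120+4=124
edi=10+2=12
cmp edi, 12  (cmp 12,12)
jne start: not taken
halt.

124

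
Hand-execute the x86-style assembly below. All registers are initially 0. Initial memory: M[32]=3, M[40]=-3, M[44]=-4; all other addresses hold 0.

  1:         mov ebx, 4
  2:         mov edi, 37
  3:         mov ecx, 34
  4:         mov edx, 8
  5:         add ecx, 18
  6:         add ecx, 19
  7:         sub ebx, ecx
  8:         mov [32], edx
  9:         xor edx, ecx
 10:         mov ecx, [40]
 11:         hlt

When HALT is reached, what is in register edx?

79

after mov ebx, 4: ebx=4
after mov edi, 37: edi=37
after mov ecx, 34: ecx=34
after mov edx, 8: edx=8
after add ecx, 18: ecx=34+18=52
after add ecx, 19: ecx=52+19=71
after sub ebx, ecx: ebx=4-71=-67
mov [32], edx → M[32]=8
after xor edx, ecx: edx=8^71=79
after mov ecx, [40]: ecx=M[40]=-3
halt.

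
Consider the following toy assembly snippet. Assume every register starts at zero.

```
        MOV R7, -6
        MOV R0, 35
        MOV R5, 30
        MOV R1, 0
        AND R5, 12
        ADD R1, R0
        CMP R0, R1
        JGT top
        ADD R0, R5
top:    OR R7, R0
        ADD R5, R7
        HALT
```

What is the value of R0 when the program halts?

after MOV R7, -6: R7=-6
after MOV R0, 35: R0=35
after MOV R5, 30: R5=30
after MOV R1, 0: R1=0
after AND R5, 12: R5=30&12=12
after ADD R1, R0: R1=0+35=35
CMP R0, R1  (cmp 35,35)
JGT top: not taken
after ADD R0, R5: R0=35+12=47
after OR R7, R0: R7=(-6)|47=-1
after ADD R5, R7: R5=12+(-1)=11
halt.

47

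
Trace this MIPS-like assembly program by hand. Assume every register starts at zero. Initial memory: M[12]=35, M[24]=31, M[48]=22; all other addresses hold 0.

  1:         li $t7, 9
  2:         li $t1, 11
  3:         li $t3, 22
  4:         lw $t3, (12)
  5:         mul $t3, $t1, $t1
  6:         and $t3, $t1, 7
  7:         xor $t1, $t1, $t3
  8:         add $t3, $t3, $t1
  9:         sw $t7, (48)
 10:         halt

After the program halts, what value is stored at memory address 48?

9

$t7=9
$t1=11
$t3=22
$t3=M[12]=35
$t3=11*11=121
$t3=11&7=3
$t1=11^3=8
$t3=3+8=11
sw $t7, (48) → M[48]=9
halt.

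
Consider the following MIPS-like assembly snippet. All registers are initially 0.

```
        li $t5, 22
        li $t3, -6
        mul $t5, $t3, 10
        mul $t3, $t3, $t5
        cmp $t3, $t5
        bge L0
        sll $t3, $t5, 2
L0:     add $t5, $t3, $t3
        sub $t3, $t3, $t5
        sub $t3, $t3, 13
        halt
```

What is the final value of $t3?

$t5=22
$t3=-6
$t5=(-6)*10=-60
$t3=(-6)*(-60)=360
cmp $t3, $t5  (cmp 360,-60)
bge L0: taken
$t5=360+360=720
$t3=360-720=-360
$t3=(-360)-13=-373
halt.

-373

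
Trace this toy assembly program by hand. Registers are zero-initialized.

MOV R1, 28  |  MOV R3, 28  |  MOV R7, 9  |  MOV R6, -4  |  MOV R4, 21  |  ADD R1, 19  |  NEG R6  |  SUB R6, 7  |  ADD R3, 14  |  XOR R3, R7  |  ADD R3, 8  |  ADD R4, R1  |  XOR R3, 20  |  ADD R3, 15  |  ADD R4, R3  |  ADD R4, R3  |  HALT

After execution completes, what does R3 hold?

78

R1=28
R3=28
R7=9
R6=-4
R4=21
R1=28+19=47
R6=-(-4)=4
R6=4-7=-3
R3=28+14=42
R3=42^9=35
R3=35+8=43
R4=21+47=68
R3=43^20=63
R3=63+15=78
R4=68+78=146
R4=146+78=224
halt.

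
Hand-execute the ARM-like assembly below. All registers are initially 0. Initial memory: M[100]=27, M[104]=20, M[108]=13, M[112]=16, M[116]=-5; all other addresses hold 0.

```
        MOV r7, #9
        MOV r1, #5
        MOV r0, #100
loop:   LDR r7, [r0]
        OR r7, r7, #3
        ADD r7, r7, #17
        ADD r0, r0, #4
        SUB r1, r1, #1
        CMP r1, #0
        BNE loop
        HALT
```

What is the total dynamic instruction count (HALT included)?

39

MOV r7, #9 → r7=9
MOV r1, #5 → r1=5
MOV r0, #100 → r0=100
LDR r7, [r0] → r7=M[100]=27
OR r7, r7, #3 → r7=27|3=27
ADD r7, r7, #17 → r7=27+17=44
ADD r0, r0, #4 → r0=100+4=104
SUB r1, r1, #1 → r1=5-1=4
CMP r1, #0  (cmp 4,0)
BNE loop: taken
LDR r7, [r0] → r7=M[104]=20
OR r7, r7, #3 → r7=20|3=23
ADD r7, r7, #17 → r7=23+17=40
ADD r0, r0, #4 → r0=104+4=108
SUB r1, r1, #1 → r1=4-1=3
CMP r1, #0  (cmp 3,0)
BNE loop: taken
LDR r7, [r0] → r7=M[108]=13
OR r7, r7, #3 → r7=13|3=15
ADD r7, r7, #17 → r7=15+17=32
ADD r0, r0, #4 → r0=108+4=112
SUB r1, r1, #1 → r1=3-1=2
CMP r1, #0  (cmp 2,0)
BNE loop: taken
LDR r7, [r0] → r7=M[112]=16
OR r7, r7, #3 → r7=16|3=19
ADD r7, r7, #17 → r7=19+17=36
ADD r0, r0, #4 → r0=112+4=116
SUB r1, r1, #1 → r1=2-1=1
CMP r1, #0  (cmp 1,0)
BNE loop: taken
LDR r7, [r0] → r7=M[116]=-5
OR r7, r7, #3 → r7=(-5)|3=-5
ADD r7, r7, #17 → r7=(-5)+17=12
ADD r0, r0, #4 → r0=116+4=120
SUB r1, r1, #1 → r1=1-1=0
CMP r1, #0  (cmp 0,0)
BNE loop: not taken
halt.
Total executed instructions: 39.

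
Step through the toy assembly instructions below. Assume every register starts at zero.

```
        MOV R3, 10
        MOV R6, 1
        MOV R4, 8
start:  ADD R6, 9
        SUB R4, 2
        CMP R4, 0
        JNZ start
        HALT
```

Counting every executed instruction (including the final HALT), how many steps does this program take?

MOV R3, 10 → R3=10
MOV R6, 1 → R6=1
MOV R4, 8 → R4=8
ADD R6, 9 → R6=1+9=10
SUB R4, 2 → R4=8-2=6
CMP R4, 0  (cmp 6,0)
JNZ start: taken
ADD R6, 9 → R6=10+9=19
SUB R4, 2 → R4=6-2=4
CMP R4, 0  (cmp 4,0)
JNZ start: taken
ADD R6, 9 → R6=19+9=28
SUB R4, 2 → R4=4-2=2
CMP R4, 0  (cmp 2,0)
JNZ start: taken
ADD R6, 9 → R6=28+9=37
SUB R4, 2 → R4=2-2=0
CMP R4, 0  (cmp 0,0)
JNZ start: not taken
halt.
Total executed instructions: 20.

20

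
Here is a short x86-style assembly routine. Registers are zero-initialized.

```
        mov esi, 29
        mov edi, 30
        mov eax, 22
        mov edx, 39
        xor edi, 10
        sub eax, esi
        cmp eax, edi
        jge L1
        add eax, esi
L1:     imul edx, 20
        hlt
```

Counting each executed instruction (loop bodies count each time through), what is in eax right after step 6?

mov esi, 29 → esi=29
mov edi, 30 → edi=30
mov eax, 22 → eax=22
mov edx, 39 → edx=39
xor edi, 10 → edi=30^10=20
sub eax, esi → eax=22-29=-7
After step 6: eax = -7.

-7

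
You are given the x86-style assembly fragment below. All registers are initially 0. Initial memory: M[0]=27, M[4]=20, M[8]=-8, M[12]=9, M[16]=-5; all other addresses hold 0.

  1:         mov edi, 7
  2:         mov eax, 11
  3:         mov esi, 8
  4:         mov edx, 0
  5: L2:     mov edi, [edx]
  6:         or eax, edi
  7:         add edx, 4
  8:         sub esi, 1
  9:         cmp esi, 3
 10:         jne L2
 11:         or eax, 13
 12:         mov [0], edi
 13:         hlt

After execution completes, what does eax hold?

after mov edi, 7: edi=7
after mov eax, 11: eax=11
after mov esi, 8: esi=8
after mov edx, 0: edx=0
after mov edi, [edx]: edi=M[0]=27
after or eax, edi: eax=11|27=27
after add edx, 4: edx=0+4=4
after sub esi, 1: esi=8-1=7
cmp esi, 3  (cmp 7,3)
jne L2: taken
after mov edi, [edx]: edi=M[4]=20
after or eax, edi: eax=27|20=31
after add edx, 4: edx=4+4=8
after sub esi, 1: esi=7-1=6
cmp esi, 3  (cmp 6,3)
jne L2: taken
after mov edi, [edx]: edi=M[8]=-8
after or eax, edi: eax=31|(-8)=-1
after add edx, 4: edx=8+4=12
after sub esi, 1: esi=6-1=5
cmp esi, 3  (cmp 5,3)
jne L2: taken
after mov edi, [edx]: edi=M[12]=9
after or eax, edi: eax=(-1)|9=-1
after add edx, 4: edx=12+4=16
after sub esi, 1: esi=5-1=4
cmp esi, 3  (cmp 4,3)
jne L2: taken
after mov edi, [edx]: edi=M[16]=-5
after or eax, edi: eax=(-1)|(-5)=-1
after add edx, 4: edx=16+4=20
after sub esi, 1: esi=4-1=3
cmp esi, 3  (cmp 3,3)
jne L2: not taken
after or eax, 13: eax=(-1)|13=-1
mov [0], edi → M[0]=-5
halt.

-1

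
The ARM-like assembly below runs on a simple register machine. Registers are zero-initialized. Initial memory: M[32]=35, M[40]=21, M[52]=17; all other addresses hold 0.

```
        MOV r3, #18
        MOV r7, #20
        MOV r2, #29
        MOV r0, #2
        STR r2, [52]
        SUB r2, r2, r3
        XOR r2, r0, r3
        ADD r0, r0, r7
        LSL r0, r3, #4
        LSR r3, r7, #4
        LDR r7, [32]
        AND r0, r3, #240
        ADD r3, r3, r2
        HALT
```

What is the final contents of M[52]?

after MOV r3, #18: r3=18
after MOV r7, #20: r7=20
after MOV r2, #29: r2=29
after MOV r0, #2: r0=2
STR r2, [52] → M[52]=29
after SUB r2, r2, r3: r2=29-18=11
after XOR r2, r0, r3: r2=2^18=16
after ADD r0, r0, r7: r0=2+20=22
after LSL r0, r3, #4: r0=18<<4=288
after LSR r3, r7, #4: r3=20>>4=1
after LDR r7, [32]: r7=M[32]=35
after AND r0, r3, #240: r0=1&240=0
after ADD r3, r3, r2: r3=1+16=17
halt.

29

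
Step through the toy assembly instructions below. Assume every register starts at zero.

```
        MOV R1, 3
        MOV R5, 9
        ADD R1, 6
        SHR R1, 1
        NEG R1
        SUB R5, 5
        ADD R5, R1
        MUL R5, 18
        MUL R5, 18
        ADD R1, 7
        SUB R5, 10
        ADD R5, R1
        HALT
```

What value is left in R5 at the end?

-7

R1=3
R5=9
R1=3+6=9
R1=9>>1=4
R1=-(4)=-4
R5=9-5=4
R5=4+(-4)=0
R5=0*18=0
R5=0*18=0
R1=(-4)+7=3
R5=0-10=-10
R5=(-10)+3=-7
halt.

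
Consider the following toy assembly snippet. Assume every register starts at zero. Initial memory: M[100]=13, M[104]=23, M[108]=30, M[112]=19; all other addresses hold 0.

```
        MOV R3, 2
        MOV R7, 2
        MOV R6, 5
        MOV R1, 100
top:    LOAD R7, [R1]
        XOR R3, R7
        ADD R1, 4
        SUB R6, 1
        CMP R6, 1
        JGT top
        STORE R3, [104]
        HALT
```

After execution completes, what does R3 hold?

MOV R3, 2 → R3=2
MOV R7, 2 → R7=2
MOV R6, 5 → R6=5
MOV R1, 100 → R1=100
LOAD R7, [R1] → R7=M[100]=13
XOR R3, R7 → R3=2^13=15
ADD R1, 4 → R1=100+4=104
SUB R6, 1 → R6=5-1=4
CMP R6, 1  (cmp 4,1)
JGT top: taken
LOAD R7, [R1] → R7=M[104]=23
XOR R3, R7 → R3=15^23=24
ADD R1, 4 → R1=104+4=108
SUB R6, 1 → R6=4-1=3
CMP R6, 1  (cmp 3,1)
JGT top: taken
LOAD R7, [R1] → R7=M[108]=30
XOR R3, R7 → R3=24^30=6
ADD R1, 4 → R1=108+4=112
SUB R6, 1 → R6=3-1=2
CMP R6, 1  (cmp 2,1)
JGT top: taken
LOAD R7, [R1] → R7=M[112]=19
XOR R3, R7 → R3=6^19=21
ADD R1, 4 → R1=112+4=116
SUB R6, 1 → R6=2-1=1
CMP R6, 1  (cmp 1,1)
JGT top: not taken
STORE R3, [104] → M[104]=21
halt.

21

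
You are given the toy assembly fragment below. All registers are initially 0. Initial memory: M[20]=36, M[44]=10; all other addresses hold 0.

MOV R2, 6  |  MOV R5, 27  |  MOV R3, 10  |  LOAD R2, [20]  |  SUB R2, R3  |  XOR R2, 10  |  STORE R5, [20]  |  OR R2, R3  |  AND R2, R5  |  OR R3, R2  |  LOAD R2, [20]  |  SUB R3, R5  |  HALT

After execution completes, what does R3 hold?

-1

after MOV R2, 6: R2=6
after MOV R5, 27: R5=27
after MOV R3, 10: R3=10
after LOAD R2, [20]: R2=M[20]=36
after SUB R2, R3: R2=36-10=26
after XOR R2, 10: R2=26^10=16
STORE R5, [20] → M[20]=27
after OR R2, R3: R2=16|10=26
after AND R2, R5: R2=26&27=26
after OR R3, R2: R3=10|26=26
after LOAD R2, [20]: R2=M[20]=27
after SUB R3, R5: R3=26-27=-1
halt.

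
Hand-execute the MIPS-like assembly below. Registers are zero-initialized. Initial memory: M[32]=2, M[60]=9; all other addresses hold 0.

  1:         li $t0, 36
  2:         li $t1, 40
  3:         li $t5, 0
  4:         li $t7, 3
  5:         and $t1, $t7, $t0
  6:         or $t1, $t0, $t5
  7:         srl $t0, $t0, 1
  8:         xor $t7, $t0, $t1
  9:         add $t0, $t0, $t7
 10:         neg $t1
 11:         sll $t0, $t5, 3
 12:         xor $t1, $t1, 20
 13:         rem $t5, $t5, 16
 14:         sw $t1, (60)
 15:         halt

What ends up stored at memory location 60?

$t0=36
$t1=40
$t5=0
$t7=3
$t1=3&36=0
$t1=36|0=36
$t0=36>>1=18
$t7=18^36=54
$t0=18+54=72
$t1=-(36)=-36
$t0=0<<3=0
$t1=(-36)^20=-56
$t5=0%16=0
sw $t1, (60) → M[60]=-56
halt.

-56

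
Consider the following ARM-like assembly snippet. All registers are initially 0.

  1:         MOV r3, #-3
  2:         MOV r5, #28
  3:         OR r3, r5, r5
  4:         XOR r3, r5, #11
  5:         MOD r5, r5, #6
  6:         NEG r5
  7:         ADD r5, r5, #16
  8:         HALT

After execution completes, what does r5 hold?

after MOV r3, #-3: r3=-3
after MOV r5, #28: r5=28
after OR r3, r5, r5: r3=28|28=28
after XOR r3, r5, #11: r3=28^11=23
after MOD r5, r5, #6: r5=28%6=4
after NEG r5: r5=-(4)=-4
after ADD r5, r5, #16: r5=(-4)+16=12
halt.

12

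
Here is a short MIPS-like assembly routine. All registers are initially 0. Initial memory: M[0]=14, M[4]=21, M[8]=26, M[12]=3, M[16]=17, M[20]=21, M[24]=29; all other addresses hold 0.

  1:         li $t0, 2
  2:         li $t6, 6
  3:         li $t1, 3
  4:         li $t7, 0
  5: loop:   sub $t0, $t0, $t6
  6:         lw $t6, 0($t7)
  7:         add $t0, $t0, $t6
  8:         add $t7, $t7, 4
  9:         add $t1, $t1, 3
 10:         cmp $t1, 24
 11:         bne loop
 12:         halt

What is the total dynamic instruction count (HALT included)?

54

$t0=2
$t6=6
$t1=3
$t7=0
$t0=2-6=-4
$t6=M[0]=14
$t0=(-4)+14=10
$t7=0+4=4
$t1=3+3=6
cmp $t1, 24  (cmp 6,24)
bne loop: taken
$t0=10-14=-4
$t6=M[4]=21
$t0=(-4)+21=17
$t7=4+4=8
$t1=6+3=9
cmp $t1, 24  (cmp 9,24)
bne loop: taken
$t0=17-21=-4
$t6=M[8]=26
$t0=(-4)+26=22
$t7=8+4=12
$t1=9+3=12
cmp $t1, 24  (cmp 12,24)
bne loop: taken
$t0=22-26=-4
$t6=M[12]=3
$t0=(-4)+3=-1
$t7=12+4=16
$t1=12+3=15
cmp $t1, 24  (cmp 15,24)
bne loop: taken
$t0=(-1)-3=-4
$t6=M[16]=17
$t0=(-4)+17=13
$t7=16+4=20
$t1=15+3=18
cmp $t1, 24  (cmp 18,24)
bne loop: taken
$t0=13-17=-4
$t6=M[20]=21
$t0=(-4)+21=17
$t7=20+4=24
$t1=18+3=21
cmp $t1, 24  (cmp 21,24)
bne loop: taken
$t0=17-21=-4
$t6=M[24]=29
$t0=(-4)+29=25
$t7=24+4=28
$t1=21+3=24
cmp $t1, 24  (cmp 24,24)
bne loop: not taken
halt.
Total executed instructions: 54.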